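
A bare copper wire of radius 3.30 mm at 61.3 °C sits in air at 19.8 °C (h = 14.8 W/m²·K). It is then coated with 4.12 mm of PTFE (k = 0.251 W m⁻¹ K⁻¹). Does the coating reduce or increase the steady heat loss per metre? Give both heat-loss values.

Critical radius for a cylinder: r_cr = k/h = 0.0170 m = 1.70 cm.
Outer radius after coating: r₂ = 0.00330 + 0.00412 = 0.00742 m.
Since r₁ < r_cr and r₂ ≤ r_cr, the coating moves toward the maximum at r_cr — heat loss rises.
Bare: R = 1/(2πr₁h) = 3.259 m·K/W; Q = 41.5/3.259 = 12.7 W/m.
Coated: R = R_cond + R_conv = 1.963 m·K/W; Q = 41.5/1.963 = 21.1 W/m.

increases: 12.7 → 21.1 W/m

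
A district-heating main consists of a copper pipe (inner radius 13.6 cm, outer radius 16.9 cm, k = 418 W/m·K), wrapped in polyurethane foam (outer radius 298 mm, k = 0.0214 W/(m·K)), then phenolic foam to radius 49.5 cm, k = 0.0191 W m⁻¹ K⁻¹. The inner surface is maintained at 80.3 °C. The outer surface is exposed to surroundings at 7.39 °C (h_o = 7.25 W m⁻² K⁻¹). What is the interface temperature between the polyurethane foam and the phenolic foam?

Series thermal resistances, inner to outer:
  R'_copper = ln(0.169/0.136)/(2πk) = 0.2172/(2π·418) = 8.272×10^-5 m·K/W
  R'_polyurethane foam = ln(0.298/0.169)/(2πk) = 0.5672/(2π·0.0214) = 4.218 m·K/W
  R'_phenolic foam = ln(0.495/0.298)/(2πk) = 0.5075/(2π·0.0191) = 4.229 m·K/W
  R'_conv,out = 1/(2πr h) = 1/(2π·0.495·7.25) = 0.04435 m·K/W
ΣR = 8.272×10^-5 + 4.218 + 4.229 + 0.04435 = 8.491 m·K/W
Q' = ΔT/ΣR = (80.3 °C − 7.39 °C)/8.491 = 8.587 W/m
From the inner boundary to the polyurethane foam/phenolic foam interface, ΣR_partial = 4.218 m·K/W.
T_interface = T_in − Q'·ΣR_partial = 80.3 °C − (8.587)(4.218) = 44.1 °C

T = 44.1 °C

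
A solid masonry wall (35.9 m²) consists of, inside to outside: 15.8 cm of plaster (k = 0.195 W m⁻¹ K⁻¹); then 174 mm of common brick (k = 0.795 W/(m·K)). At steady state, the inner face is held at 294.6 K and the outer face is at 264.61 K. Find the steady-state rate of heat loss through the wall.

Q = 1050 W

Treat each layer as a resistance in series:
  R_plaster = L/(kA) = 0.158/(0.195·35.9) = 0.02257 K/W
  R_common brick = L/(kA) = 0.174/(0.795·35.9) = 0.006097 K/W
ΣR = 0.02257 + 0.006097 = 0.02867 K/W
Q = ΔT/ΣR = (294.6 K − 264.61 K)/0.02867 = 1050 W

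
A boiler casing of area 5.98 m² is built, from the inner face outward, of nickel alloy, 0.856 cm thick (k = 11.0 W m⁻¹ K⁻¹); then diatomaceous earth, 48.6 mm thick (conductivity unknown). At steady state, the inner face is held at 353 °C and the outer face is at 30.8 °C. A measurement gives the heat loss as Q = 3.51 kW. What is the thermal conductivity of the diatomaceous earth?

ΣR = ΔT/Q = |353 − 30.8|/3510 = 0.09179 K/W
Known resistances:
  R_nickel alloy = L/(kA) = 0.00856/(11.0·5.98) = 1.301×10^-4 K/W
R_diatomaceous earth = ΣR − ΣR_known = 0.09179 − 1.301×10^-4 = 0.09166 K/W
L/(kA) = 0.09166 ⇒ k = 0.0486/(0.09166·5.98) = 0.0887 W/m·K

k = 0.0887 W/m·K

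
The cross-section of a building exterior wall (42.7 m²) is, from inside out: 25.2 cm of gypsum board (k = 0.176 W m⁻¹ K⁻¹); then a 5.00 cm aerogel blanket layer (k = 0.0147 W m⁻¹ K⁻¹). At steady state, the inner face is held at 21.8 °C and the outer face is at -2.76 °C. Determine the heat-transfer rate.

Q = 217 W

Resistance network (inner→outer):
  R_gypsum board = L/(kA) = 0.252/(0.176·42.7) = 0.03353 K/W
  R_aerogel blanket = L/(kA) = 0.0500/(0.0147·42.7) = 0.07966 K/W
ΣR = 0.03353 + 0.07966 = 0.1132 K/W
Q = ΔT/ΣR = (21.8 °C − -2.76 °C)/0.1132 = 217 W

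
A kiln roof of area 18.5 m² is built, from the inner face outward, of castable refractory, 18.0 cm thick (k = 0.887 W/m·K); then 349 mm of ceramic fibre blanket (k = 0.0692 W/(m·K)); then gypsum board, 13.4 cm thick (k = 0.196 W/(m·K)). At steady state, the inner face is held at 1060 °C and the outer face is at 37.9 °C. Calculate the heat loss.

Q = 3.19 kW

Series thermal resistances, inner to outer:
  R_castable refractory = L/(kA) = 0.180/(0.887·18.5) = 0.01097 K/W
  R_ceramic fibre blanket = L/(kA) = 0.349/(0.0692·18.5) = 0.2726 K/W
  R_gypsum board = L/(kA) = 0.134/(0.196·18.5) = 0.03696 K/W
ΣR = 0.01097 + 0.2726 + 0.03696 = 0.3205 K/W
Q = ΔT/ΣR = (1060 °C − 37.9 °C)/0.3205 = 3190 W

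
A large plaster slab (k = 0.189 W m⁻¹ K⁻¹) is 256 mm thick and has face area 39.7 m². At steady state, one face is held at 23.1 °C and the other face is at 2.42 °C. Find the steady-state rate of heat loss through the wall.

Q = kA·ΔT/L = 0.189 × 39.7 × |23.1 °C − 2.42 °C| / 0.256 = 606 W

Q = 606 W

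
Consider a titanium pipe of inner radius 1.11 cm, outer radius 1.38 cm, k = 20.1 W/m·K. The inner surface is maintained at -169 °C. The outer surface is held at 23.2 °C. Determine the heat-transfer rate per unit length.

Q' = 2πk·ΔT/ln(r₂/r₁) = 2π × 20.1 × 192.2 / ln(0.0138/0.0111) = 1.11×10^5 W/m

Q' = 1.11×10^5 W/m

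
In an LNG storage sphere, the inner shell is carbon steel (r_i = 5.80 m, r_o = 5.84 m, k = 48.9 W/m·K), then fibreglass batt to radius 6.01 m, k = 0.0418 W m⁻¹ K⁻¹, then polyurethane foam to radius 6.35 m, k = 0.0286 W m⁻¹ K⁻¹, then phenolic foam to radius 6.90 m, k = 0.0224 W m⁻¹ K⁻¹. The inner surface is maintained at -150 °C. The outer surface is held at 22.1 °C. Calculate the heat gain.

Q = 2.19 kW

Series thermal resistances, inner to outer:
  R_carbon steel = (1/5.80 − 1/5.84)/(4πk) = 0.001181/(4π·48.9) = 1.922×10^-6 K/W
  R_fibreglass batt = (1/5.84 − 1/6.01)/(4πk) = 0.004844/(4π·0.0418) = 0.009221 K/W
  R_polyurethane foam = (1/6.01 − 1/6.35)/(4πk) = 0.008909/(4π·0.0286) = 0.02479 K/W
  R_phenolic foam = (1/6.35 − 1/6.90)/(4πk) = 0.01255/(4π·0.0224) = 0.04459 K/W
ΣR = 1.922×10^-6 + 0.009221 + 0.02479 + 0.04459 = 0.07860 K/W
Q = ΔT/ΣR = (-150 °C − 22.1 °C)/0.07860 = -2190 W
(Negative Q ⇒ heat flows inward; heat gain = 2190 W.)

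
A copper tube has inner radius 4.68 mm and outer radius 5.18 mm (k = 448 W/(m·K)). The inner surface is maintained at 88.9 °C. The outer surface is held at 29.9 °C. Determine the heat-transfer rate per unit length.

Q' = 1640 kW/m

Q' = 2πk·ΔT/ln(r₂/r₁) = 2π × 448 × 59 / ln(0.00518/0.00468) = 1.64×10^6 W/m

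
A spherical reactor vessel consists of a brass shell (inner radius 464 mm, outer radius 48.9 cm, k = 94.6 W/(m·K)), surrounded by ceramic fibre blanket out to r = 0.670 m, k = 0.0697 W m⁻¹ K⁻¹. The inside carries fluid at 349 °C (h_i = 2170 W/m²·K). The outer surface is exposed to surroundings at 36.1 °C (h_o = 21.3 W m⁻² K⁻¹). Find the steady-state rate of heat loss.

Resistance network (inner→outer):
  R_conv,in = 1/(4πr²h) = 1/(4π·0.464²·2170) = 1.703×10^-4 K/W
  R_brass = (1/0.464 − 1/0.489)/(4πk) = 0.1102/(4π·94.6) = 9.269×10^-5 K/W
  R_ceramic fibre blanket = (1/0.489 − 1/0.670)/(4πk) = 0.5525/(4π·0.0697) = 0.6307 K/W
  R_conv,out = 1/(4πr²h) = 1/(4π·0.670²·21.3) = 0.008323 K/W
ΣR = 1.703×10^-4 + 9.269×10^-5 + 0.6307 + 0.008323 = 0.6393 K/W
Q = ΔT/ΣR = (349 °C − 36.1 °C)/0.6393 = 489 W

Q = 489 W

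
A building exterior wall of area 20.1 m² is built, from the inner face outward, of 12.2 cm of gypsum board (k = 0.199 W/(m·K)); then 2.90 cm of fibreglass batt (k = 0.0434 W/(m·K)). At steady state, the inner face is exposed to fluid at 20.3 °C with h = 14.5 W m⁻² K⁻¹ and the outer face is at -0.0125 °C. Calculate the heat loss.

Resistance network (inner→outer):
  R_conv,in = 1/(hA) = 1/(14.5·20.1) = 0.003431 K/W
  R_gypsum board = L/(kA) = 0.122/(0.199·20.1) = 0.03050 K/W
  R_fibreglass batt = L/(kA) = 0.0290/(0.0434·20.1) = 0.03324 K/W
ΣR = 0.003431 + 0.03050 + 0.03324 = 0.06717 K/W
Q = ΔT/ΣR = (20.3 °C − -0.0125 °C)/0.06717 = 302 W

Q = 302 W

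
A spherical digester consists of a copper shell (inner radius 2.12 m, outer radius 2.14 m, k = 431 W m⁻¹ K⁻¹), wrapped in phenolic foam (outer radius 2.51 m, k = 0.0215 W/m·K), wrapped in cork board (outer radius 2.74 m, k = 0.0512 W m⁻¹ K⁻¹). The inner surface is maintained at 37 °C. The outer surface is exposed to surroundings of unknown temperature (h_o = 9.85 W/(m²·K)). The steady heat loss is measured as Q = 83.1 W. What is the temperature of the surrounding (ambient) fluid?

Sum the resistances:
  R_copper = (1/2.12 − 1/2.14)/(4πk) = 0.004408/(4π·431) = 8.139×10^-7 K/W
  R_phenolic foam = (1/2.14 − 1/2.51)/(4πk) = 0.06888/(4π·0.0215) = 0.2550 K/W
  R_cork board = (1/2.51 − 1/2.74)/(4πk) = 0.03344/(4π·0.0512) = 0.05198 K/W
  R_conv,out = 1/(4πr²h) = 1/(4π·2.74²·9.85) = 0.001076 K/W
ΣR = 0.3080 K/W
ΔT = Q·ΣR = 83.1 × 0.3080 = 25.59 K
Heat flows outward, so T_out = T_in − ΔT = 37 − 25.59 = 11.4 °C

T_out = 11.4 °C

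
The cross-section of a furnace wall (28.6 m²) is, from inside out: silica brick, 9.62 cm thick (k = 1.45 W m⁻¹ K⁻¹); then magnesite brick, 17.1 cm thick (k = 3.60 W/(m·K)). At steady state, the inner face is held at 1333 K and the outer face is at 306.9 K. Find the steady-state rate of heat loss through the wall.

Resistance network (inner→outer):
  R_silica brick = L/(kA) = 0.0962/(1.45·28.6) = 0.002320 K/W
  R_magnesite brick = L/(kA) = 0.171/(3.60·28.6) = 0.001661 K/W
ΣR = 0.002320 + 0.001661 = 0.003981 K/W
Q = ΔT/ΣR = (1333 K − 306.9 K)/0.003981 = 2.58×10^5 W

Q = 258 kW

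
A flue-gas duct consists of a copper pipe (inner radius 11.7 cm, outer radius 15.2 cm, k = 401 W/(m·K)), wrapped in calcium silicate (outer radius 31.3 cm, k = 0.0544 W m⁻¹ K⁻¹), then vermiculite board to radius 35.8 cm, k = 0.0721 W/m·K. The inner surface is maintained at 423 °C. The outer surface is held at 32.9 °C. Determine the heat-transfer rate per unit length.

Q' = 162 W/m

Treat each layer as a resistance in series:
  R'_copper = ln(0.152/0.117)/(2πk) = 0.2617/(2π·401) = 1.039×10^-4 m·K/W
  R'_calcium silicate = ln(0.313/0.152)/(2πk) = 0.7223/(2π·0.0544) = 2.113 m·K/W
  R'_vermiculite board = ln(0.358/0.313)/(2πk) = 0.1343/(2π·0.0721) = 0.2965 m·K/W
ΣR = 1.039×10^-4 + 2.113 + 0.2965 = 2.410 m·K/W
Q' = ΔT/ΣR = (423 °C − 32.9 °C)/2.410 = 162 W/m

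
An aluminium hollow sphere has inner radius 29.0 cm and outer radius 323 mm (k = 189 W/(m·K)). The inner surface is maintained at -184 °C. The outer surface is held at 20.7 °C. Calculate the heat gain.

Q = 1380 kW

Q = 4πk·ΔT/(1/r₁ − 1/r₂) = 4π × 189 × 204.7 / (1/0.290 − 1/0.323) = 1.38×10^6 W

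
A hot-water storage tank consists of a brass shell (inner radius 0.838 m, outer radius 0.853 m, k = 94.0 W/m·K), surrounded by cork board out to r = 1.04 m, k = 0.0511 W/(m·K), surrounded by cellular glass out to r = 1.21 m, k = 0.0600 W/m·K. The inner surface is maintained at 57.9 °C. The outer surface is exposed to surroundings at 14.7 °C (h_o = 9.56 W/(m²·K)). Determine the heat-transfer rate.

Series thermal resistances, inner to outer:
  R_brass = (1/0.838 − 1/0.853)/(4πk) = 0.02098/(4π·94.0) = 1.776×10^-5 K/W
  R_cork board = (1/0.853 − 1/1.04)/(4πk) = 0.2108/(4π·0.0511) = 0.3283 K/W
  R_cellular glass = (1/1.04 − 1/1.21)/(4πk) = 0.1351/(4π·0.0600) = 0.1792 K/W
  R_conv,out = 1/(4πr²h) = 1/(4π·1.21²·9.56) = 0.005685 K/W
ΣR = 1.776×10^-5 + 0.3283 + 0.1792 + 0.005685 = 0.5132 K/W
Q = ΔT/ΣR = (57.9 °C − 14.7 °C)/0.5132 = 84.2 W

Q = 84.2 W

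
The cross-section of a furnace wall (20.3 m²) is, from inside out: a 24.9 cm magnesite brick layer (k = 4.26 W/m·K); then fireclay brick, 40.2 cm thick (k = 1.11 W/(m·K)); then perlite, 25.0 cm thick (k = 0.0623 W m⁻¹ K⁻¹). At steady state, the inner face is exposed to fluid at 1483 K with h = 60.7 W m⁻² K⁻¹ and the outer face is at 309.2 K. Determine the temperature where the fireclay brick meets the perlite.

Series thermal resistances, inner to outer:
  R_conv,in = 1/(hA) = 1/(60.7·20.3) = 8.115×10^-4 K/W
  R_magnesite brick = L/(kA) = 0.249/(4.26·20.3) = 0.002879 K/W
  R_fireclay brick = L/(kA) = 0.402/(1.11·20.3) = 0.01784 K/W
  R_perlite = L/(kA) = 0.250/(0.0623·20.3) = 0.1977 K/W
ΣR = 8.115×10^-4 + 0.002879 + 0.01784 + 0.1977 = 0.2192 K/W
Q = ΔT/ΣR = (1483 K − 309.2 K)/0.2192 = 5355 W
From the inner boundary to the fireclay brick/perlite interface, ΣR_partial = 0.02153 K/W.
T_interface = T_in − Q·ΣR_partial = 1483 K − (5355)(0.02153) = 1368 K

T = 1368 K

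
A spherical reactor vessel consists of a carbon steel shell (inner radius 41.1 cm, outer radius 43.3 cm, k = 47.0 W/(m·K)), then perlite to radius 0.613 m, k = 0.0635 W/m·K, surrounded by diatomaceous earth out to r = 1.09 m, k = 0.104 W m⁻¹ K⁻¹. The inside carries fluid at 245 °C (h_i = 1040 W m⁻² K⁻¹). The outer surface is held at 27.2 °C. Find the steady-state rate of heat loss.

Q = 156 W

Series thermal resistances, inner to outer:
  R_conv,in = 1/(4πr²h) = 1/(4π·0.411²·1040) = 4.530×10^-4 K/W
  R_carbon steel = (1/0.411 − 1/0.433)/(4πk) = 0.1236/(4π·47.0) = 2.093×10^-4 K/W
  R_perlite = (1/0.433 − 1/0.613)/(4πk) = 0.6781/(4π·0.0635) = 0.8498 K/W
  R_diatomaceous earth = (1/0.613 − 1/1.09)/(4πk) = 0.7139/(4π·0.104) = 0.5462 K/W
ΣR = 4.530×10^-4 + 2.093×10^-4 + 0.8498 + 0.5462 = 1.397 K/W
Q = ΔT/ΣR = (245 °C − 27.2 °C)/1.397 = 156 W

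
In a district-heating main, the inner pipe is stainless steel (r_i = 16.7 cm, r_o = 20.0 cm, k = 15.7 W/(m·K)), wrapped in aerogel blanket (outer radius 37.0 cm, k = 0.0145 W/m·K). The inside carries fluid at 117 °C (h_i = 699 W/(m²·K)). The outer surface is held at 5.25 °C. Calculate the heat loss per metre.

Resistance network (inner→outer):
  R'_conv,in = 1/(2πr h) = 1/(2π·0.167·699) = 0.001363 m·K/W
  R'_stainless steel = ln(0.200/0.167)/(2πk) = 0.1803/(2π·15.7) = 0.001828 m·K/W
  R'_aerogel blanket = ln(0.370/0.200)/(2πk) = 0.6152/(2π·0.0145) = 6.752 m·K/W
ΣR = 0.001363 + 0.001828 + 6.752 = 6.755 m·K/W
Q' = ΔT/ΣR = (117 °C − 5.25 °C)/6.755 = 16.5 W/m

Q' = 16.5 W/m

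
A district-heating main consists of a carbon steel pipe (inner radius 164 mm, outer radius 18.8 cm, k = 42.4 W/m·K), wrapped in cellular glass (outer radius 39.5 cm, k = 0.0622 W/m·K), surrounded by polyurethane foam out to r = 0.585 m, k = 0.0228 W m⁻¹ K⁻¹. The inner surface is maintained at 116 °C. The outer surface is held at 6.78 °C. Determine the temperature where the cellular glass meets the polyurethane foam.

T = 71.3 °C

Treat each layer as a resistance in series:
  R'_carbon steel = ln(0.188/0.164)/(2πk) = 0.1366/(2π·42.4) = 5.127×10^-4 m·K/W
  R'_cellular glass = ln(0.395/0.188)/(2πk) = 0.7424/(2π·0.0622) = 1.900 m·K/W
  R'_polyurethane foam = ln(0.585/0.395)/(2πk) = 0.3927/(2π·0.0228) = 2.741 m·K/W
ΣR = 5.127×10^-4 + 1.900 + 2.741 = 4.642 m·K/W
Q' = ΔT/ΣR = (116 °C − 6.78 °C)/4.642 = 23.53 W/m
From the inner boundary to the cellular glass/polyurethane foam interface, ΣR_partial = 1.901 m·K/W.
T_interface = T_in − Q'·ΣR_partial = 116 °C − (23.53)(1.901) = 71.3 °C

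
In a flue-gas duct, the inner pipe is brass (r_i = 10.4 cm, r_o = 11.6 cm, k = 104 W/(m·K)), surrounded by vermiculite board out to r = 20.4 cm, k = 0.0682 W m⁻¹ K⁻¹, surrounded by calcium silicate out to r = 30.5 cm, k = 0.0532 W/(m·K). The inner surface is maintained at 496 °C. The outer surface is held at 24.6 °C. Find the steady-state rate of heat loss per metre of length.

Resistance network (inner→outer):
  R'_brass = ln(0.116/0.104)/(2πk) = 0.1092/(2π·104) = 1.671×10^-4 m·K/W
  R'_vermiculite board = ln(0.204/0.116)/(2πk) = 0.5645/(2π·0.0682) = 1.317 m·K/W
  R'_calcium silicate = ln(0.305/0.204)/(2πk) = 0.4022/(2π·0.0532) = 1.203 m·K/W
ΣR = 1.671×10^-4 + 1.317 + 1.203 = 2.520 m·K/W
Q' = ΔT/ΣR = (496 °C − 24.6 °C)/2.520 = 187 W/m

Q' = 187 W/m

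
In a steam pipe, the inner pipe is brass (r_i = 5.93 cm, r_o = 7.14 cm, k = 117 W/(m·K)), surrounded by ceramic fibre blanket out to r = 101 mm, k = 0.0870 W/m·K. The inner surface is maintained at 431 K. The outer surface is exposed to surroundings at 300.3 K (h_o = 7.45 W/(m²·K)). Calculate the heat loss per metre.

Q' = 154 W/m

Resistance network (inner→outer):
  R'_brass = ln(0.0714/0.0593)/(2πk) = 0.1857/(2π·117) = 2.526×10^-4 m·K/W
  R'_ceramic fibre blanket = ln(0.101/0.0714)/(2πk) = 0.3468/(2π·0.0870) = 0.6345 m·K/W
  R'_conv,out = 1/(2πr h) = 1/(2π·0.101·7.45) = 0.2115 m·K/W
ΣR = 2.526×10^-4 + 0.6345 + 0.2115 = 0.8463 m·K/W
Q' = ΔT/ΣR = (431 K − 300.3 K)/0.8463 = 154 W/m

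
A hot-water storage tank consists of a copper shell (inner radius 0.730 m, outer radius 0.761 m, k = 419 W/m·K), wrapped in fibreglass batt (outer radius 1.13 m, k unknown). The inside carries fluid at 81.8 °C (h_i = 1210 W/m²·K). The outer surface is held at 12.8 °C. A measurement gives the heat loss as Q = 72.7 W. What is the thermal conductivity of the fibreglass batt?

ΣR = ΔT/Q = |81.8 − 12.8|/72.7 = 0.9491 K/W
Known resistances:
  R_conv,in = 1/(4πr²h) = 1/(4π·0.730²·1210) = 1.234×10^-4 K/W
  R_copper = (1/0.730 − 1/0.761)/(4πk) = 0.05580/(4π·419) = 1.060×10^-5 K/W
R_fibreglass batt = ΣR − ΣR_known = 0.9491 − 1.340×10^-4 = 0.9490 K/W
(1/r₁−1/r₂)/(4πk) = 0.9490 ⇒ k = 0.4291/(4π·0.9490) = 0.0360 W/m·K

k = 0.0360 W/m·K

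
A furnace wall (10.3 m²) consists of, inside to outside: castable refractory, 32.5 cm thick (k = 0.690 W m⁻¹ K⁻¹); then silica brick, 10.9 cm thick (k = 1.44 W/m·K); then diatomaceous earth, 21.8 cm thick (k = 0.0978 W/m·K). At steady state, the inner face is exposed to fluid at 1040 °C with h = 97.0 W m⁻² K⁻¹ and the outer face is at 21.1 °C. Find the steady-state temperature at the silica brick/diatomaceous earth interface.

T = 836 °C

Resistance network (inner→outer):
  R_conv,in = 1/(hA) = 1/(97.0·10.3) = 0.001001 K/W
  R_castable refractory = L/(kA) = 0.325/(0.690·10.3) = 0.04573 K/W
  R_silica brick = L/(kA) = 0.109/(1.44·10.3) = 0.007349 K/W
  R_diatomaceous earth = L/(kA) = 0.218/(0.0978·10.3) = 0.2164 K/W
ΣR = 0.001001 + 0.04573 + 0.007349 + 0.2164 = 0.2705 K/W
Q = ΔT/ΣR = (1040 °C − 21.1 °C)/0.2705 = 3767 W
From the inner boundary to the silica brick/diatomaceous earth interface, ΣR_partial = 0.05408 K/W.
T_interface = T_in − Q·ΣR_partial = 1040 °C − (3767)(0.05408) = 836 °C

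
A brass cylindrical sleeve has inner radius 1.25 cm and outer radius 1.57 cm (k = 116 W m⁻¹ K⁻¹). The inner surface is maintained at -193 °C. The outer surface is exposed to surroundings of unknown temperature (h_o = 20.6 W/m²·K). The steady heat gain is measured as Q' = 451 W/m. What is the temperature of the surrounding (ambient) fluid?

T_out = 29.1 °C

Sum the resistances:
  R'_brass = ln(0.0157/0.0125)/(2πk) = 0.2279/(2π·116) = 3.127×10^-4 m·K/W
  R'_conv,out = 1/(2πr h) = 1/(2π·0.0157·20.6) = 0.4921 m·K/W
ΣR = 0.4924 m·K/W
ΔT = Q'·ΣR = 451 × 0.4924 = 222.1 K
Heat flows inward, so T_out = T_in + ΔT = -193 + 222.1 = 29.1 °C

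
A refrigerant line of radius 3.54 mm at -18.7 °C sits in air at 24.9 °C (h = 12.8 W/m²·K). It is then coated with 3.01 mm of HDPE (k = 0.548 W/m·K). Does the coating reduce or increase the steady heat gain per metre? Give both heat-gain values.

Critical radius for a cylinder: r_cr = k/h = 0.0428 m = 4.28 cm.
Outer radius after coating: r₂ = 0.00354 + 0.00301 = 0.00655 m.
Since r₁ < r_cr and r₂ ≤ r_cr, the coating moves toward the maximum at r_cr — heat gain rises.
Bare: R = 1/(2πr₁h) = 3.512 m·K/W; Q = 43.6/3.512 = 12.4 W/m.
Coated: R = R_cond + R_conv = 2.077 m·K/W; Q = 43.6/2.077 = 21.0 W/m.

increases: 12.4 → 21.0 W/m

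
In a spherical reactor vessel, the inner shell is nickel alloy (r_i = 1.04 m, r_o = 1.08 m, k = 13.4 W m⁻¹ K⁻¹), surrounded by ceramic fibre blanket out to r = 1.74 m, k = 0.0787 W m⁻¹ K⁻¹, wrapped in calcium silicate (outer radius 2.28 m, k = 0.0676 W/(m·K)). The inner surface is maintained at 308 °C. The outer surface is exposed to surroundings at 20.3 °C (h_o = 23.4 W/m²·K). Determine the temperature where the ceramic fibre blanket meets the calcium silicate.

Resistance network (inner→outer):
  R_nickel alloy = (1/1.04 − 1/1.08)/(4πk) = 0.03561/(4π·13.4) = 2.115×10^-4 K/W
  R_ceramic fibre blanket = (1/1.08 − 1/1.74)/(4πk) = 0.3512/(4π·0.0787) = 0.3551 K/W
  R_calcium silicate = (1/1.74 − 1/2.28)/(4πk) = 0.1361/(4π·0.0676) = 0.1602 K/W
  R_conv,out = 1/(4πr²h) = 1/(4π·2.28²·23.4) = 6.542×10^-4 K/W
ΣR = 2.115×10^-4 + 0.3551 + 0.1602 + 6.542×10^-4 = 0.5162 K/W
Q = ΔT/ΣR = (308 °C − 20.3 °C)/0.5162 = 557.3 W
From the inner boundary to the ceramic fibre blanket/calcium silicate interface, ΣR_partial = 0.3553 K/W.
T_interface = T_in − Q·ΣR_partial = 308 °C − (557.3)(0.3553) = 110 °C

T = 110 °C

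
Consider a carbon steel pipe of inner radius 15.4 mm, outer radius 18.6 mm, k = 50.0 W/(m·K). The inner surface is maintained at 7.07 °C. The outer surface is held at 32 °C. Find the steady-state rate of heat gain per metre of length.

Q' = 41500 W/m

Q' = 2πk·ΔT/ln(r₂/r₁) = 2π × 50.0 × 24.93 / ln(0.0186/0.0154) = 41500 W/m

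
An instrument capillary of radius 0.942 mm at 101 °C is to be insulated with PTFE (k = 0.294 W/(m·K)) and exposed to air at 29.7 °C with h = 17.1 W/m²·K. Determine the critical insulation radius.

r_cr = 1.72 cm

For a cylinder, r_cr = k_ins/h = 0.294/17.1 = 0.0172 m = 1.72 cm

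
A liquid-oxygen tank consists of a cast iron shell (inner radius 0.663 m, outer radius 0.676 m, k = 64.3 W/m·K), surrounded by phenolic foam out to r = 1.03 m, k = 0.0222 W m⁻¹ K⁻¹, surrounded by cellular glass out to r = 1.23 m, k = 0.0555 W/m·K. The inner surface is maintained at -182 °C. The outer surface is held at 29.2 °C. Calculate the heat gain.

Q = 103 W

Resistance network (inner→outer):
  R_cast iron = (1/0.663 − 1/0.676)/(4πk) = 0.02901/(4π·64.3) = 3.590×10^-5 K/W
  R_phenolic foam = (1/0.676 − 1/1.03)/(4πk) = 0.5084/(4π·0.0222) = 1.822 K/W
  R_cellular glass = (1/1.03 − 1/1.23)/(4πk) = 0.1579/(4π·0.0555) = 0.2264 K/W
ΣR = 3.590×10^-5 + 1.822 + 0.2264 = 2.048 K/W
Q = ΔT/ΣR = (-182 °C − 29.2 °C)/2.048 = -103 W
(Negative Q ⇒ heat flows inward; heat gain = 103 W.)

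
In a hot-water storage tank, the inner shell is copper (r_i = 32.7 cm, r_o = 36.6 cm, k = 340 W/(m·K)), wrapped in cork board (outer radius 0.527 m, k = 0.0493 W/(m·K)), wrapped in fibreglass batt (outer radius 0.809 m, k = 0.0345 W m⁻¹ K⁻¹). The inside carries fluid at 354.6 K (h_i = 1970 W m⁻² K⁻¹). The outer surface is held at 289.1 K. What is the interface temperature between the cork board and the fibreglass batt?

Series thermal resistances, inner to outer:
  R_conv,in = 1/(4πr²h) = 1/(4π·0.327²·1970) = 3.778×10^-4 K/W
  R_copper = (1/0.327 − 1/0.366)/(4πk) = 0.3259/(4π·340) = 7.627×10^-5 K/W
  R_cork board = (1/0.366 − 1/0.527)/(4πk) = 0.8347/(4π·0.0493) = 1.347 K/W
  R_fibreglass batt = (1/0.527 − 1/0.809)/(4πk) = 0.6614/(4π·0.0345) = 1.526 K/W
ΣR = 3.778×10^-4 + 7.627×10^-5 + 1.347 + 1.526 = 2.873 K/W
Q = ΔT/ΣR = (354.6 K − 289.1 K)/2.873 = 22.80 W
From the inner boundary to the cork board/fibreglass batt interface, ΣR_partial = 1.347 K/W.
T_interface = T_in − Q·ΣR_partial = 354.6 K − (22.80)(1.347) = 323.9 K

T = 323.9 K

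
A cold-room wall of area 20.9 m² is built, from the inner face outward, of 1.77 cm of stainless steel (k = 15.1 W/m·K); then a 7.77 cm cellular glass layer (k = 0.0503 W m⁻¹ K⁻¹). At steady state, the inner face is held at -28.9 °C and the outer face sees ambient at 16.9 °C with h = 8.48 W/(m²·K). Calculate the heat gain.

Resistance network (inner→outer):
  R_stainless steel = L/(kA) = 0.0177/(15.1·20.9) = 5.609×10^-5 K/W
  R_cellular glass = L/(kA) = 0.0777/(0.0503·20.9) = 0.07391 K/W
  R_conv,out = 1/(hA) = 1/(8.48·20.9) = 0.005642 K/W
ΣR = 5.609×10^-5 + 0.07391 + 0.005642 = 0.07961 K/W
Q = ΔT/ΣR = (-28.9 °C − 16.9 °C)/0.07961 = -575 W
(Negative Q ⇒ heat flows inward; heat gain = 575 W.)

Q = 575 W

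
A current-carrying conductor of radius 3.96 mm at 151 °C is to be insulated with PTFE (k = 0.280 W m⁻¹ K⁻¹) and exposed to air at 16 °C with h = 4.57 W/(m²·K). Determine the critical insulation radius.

For a cylinder, r_cr = k_ins/h = 0.280/4.57 = 0.0613 m = 6.13 cm

r_cr = 6.13 cm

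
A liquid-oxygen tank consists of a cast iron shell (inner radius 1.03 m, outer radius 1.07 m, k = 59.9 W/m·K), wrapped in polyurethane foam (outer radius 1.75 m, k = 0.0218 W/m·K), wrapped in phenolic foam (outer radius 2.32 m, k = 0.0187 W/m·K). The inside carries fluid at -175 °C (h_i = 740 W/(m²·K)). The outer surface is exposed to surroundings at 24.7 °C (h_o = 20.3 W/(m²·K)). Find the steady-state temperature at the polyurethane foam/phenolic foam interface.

Series thermal resistances, inner to outer:
  R_conv,in = 1/(4πr²h) = 1/(4π·1.03²·740) = 1.014×10^-4 K/W
  R_cast iron = (1/1.03 − 1/1.07)/(4πk) = 0.03629/(4π·59.9) = 4.822×10^-5 K/W
  R_polyurethane foam = (1/1.07 − 1/1.75)/(4πk) = 0.3632/(4π·0.0218) = 1.326 K/W
  R_phenolic foam = (1/1.75 − 1/2.32)/(4πk) = 0.1404/(4π·0.0187) = 0.5974 K/W
  R_conv,out = 1/(4πr²h) = 1/(4π·2.32²·20.3) = 7.283×10^-4 K/W
ΣR = 1.014×10^-4 + 4.822×10^-5 + 1.326 + 0.5974 + 7.283×10^-4 = 1.924 K/W
Q = ΔT/ΣR = (-175 °C − 24.7 °C)/1.924 = -103.8 W
From the inner boundary to the polyurethane foam/phenolic foam interface, ΣR_partial = 1.326 K/W.
T_interface = T_in − Q·ΣR_partial = -175 °C − (-103.8)(1.326) = -37.4 °C

T = -37.4 °C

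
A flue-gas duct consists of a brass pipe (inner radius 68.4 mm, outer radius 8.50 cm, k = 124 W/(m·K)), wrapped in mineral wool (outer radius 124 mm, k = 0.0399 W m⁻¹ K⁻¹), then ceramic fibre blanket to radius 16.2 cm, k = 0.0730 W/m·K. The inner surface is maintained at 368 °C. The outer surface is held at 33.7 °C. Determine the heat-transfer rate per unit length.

Resistance network (inner→outer):
  R'_brass = ln(0.0850/0.0684)/(2πk) = 0.2173/(2π·124) = 2.789×10^-4 m·K/W
  R'_mineral wool = ln(0.124/0.0850)/(2πk) = 0.3776/(2π·0.0399) = 1.506 m·K/W
  R'_ceramic fibre blanket = ln(0.162/0.124)/(2πk) = 0.2673/(2π·0.0730) = 0.5828 m·K/W
ΣR = 2.789×10^-4 + 1.506 + 0.5828 = 2.089 m·K/W
Q' = ΔT/ΣR = (368 °C − 33.7 °C)/2.089 = 160 W/m

Q' = 160 W/m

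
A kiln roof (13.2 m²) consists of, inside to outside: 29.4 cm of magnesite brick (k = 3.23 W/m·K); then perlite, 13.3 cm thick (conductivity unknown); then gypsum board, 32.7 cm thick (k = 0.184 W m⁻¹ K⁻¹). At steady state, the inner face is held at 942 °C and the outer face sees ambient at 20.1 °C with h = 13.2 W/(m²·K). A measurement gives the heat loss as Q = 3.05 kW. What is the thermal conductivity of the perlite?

k = 0.0650 W/m·K

ΣR = ΔT/Q = |942 − 20.1|/3050 = 0.3023 K/W
Known resistances:
  R_magnesite brick = L/(kA) = 0.294/(3.23·13.2) = 0.006896 K/W
  R_gypsum board = L/(kA) = 0.327/(0.184·13.2) = 0.1346 K/W
  R_conv,out = 1/(hA) = 1/(13.2·13.2) = 0.005739 K/W
R_perlite = ΣR − ΣR_known = 0.3023 − 0.1472 = 0.1551 K/W
L/(kA) = 0.1551 ⇒ k = 0.133/(0.1551·13.2) = 0.0650 W/m·K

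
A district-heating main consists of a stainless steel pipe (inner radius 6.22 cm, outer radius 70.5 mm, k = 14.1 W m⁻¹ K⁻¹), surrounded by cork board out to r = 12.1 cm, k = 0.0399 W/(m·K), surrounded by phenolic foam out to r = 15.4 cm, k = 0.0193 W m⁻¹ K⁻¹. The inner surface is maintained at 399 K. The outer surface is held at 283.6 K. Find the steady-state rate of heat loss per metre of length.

Resistance network (inner→outer):
  R'_stainless steel = ln(0.0705/0.0622)/(2πk) = 0.1253/(2π·14.1) = 0.001414 m·K/W
  R'_cork board = ln(0.121/0.0705)/(2πk) = 0.5402/(2π·0.0399) = 2.155 m·K/W
  R'_phenolic foam = ln(0.154/0.121)/(2πk) = 0.2412/(2π·0.0193) = 1.989 m·K/W
ΣR = 0.001414 + 2.155 + 1.989 = 4.145 m·K/W
Q' = ΔT/ΣR = (399 K − 283.6 K)/4.145 = 27.8 W/m

Q' = 27.8 W/m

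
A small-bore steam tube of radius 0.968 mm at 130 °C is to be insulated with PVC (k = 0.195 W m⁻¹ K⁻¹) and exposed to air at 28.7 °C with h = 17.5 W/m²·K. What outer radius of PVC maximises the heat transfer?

r_cr = 1.11 cm

For a cylinder, r_cr = k_ins/h = 0.195/17.5 = 0.0111 m = 1.11 cm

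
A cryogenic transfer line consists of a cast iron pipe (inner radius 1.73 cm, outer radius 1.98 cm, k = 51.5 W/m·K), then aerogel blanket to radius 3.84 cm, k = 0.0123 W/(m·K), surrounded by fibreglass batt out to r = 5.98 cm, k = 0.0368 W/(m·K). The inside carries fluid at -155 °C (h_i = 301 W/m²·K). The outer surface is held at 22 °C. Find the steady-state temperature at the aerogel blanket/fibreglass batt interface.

T = -10.2 °C

Resistance network (inner→outer):
  R'_conv,in = 1/(2πr h) = 1/(2π·0.0173·301) = 0.03056 m·K/W
  R'_cast iron = ln(0.0198/0.0173)/(2πk) = 0.1350/(2π·51.5) = 4.171×10^-4 m·K/W
  R'_aerogel blanket = ln(0.0384/0.0198)/(2πk) = 0.6624/(2π·0.0123) = 8.571 m·K/W
  R'_fibreglass batt = ln(0.0598/0.0384)/(2πk) = 0.4429/(2π·0.0368) = 1.916 m·K/W
ΣR = 0.03056 + 4.171×10^-4 + 8.571 + 1.916 = 10.52 m·K/W
Q' = ΔT/ΣR = (-155 °C − 22 °C)/10.52 = -16.83 W/m
From the inner boundary to the aerogel blanket/fibreglass batt interface, ΣR_partial = 8.602 m·K/W.
T_interface = T_in − Q'·ΣR_partial = -155 °C − (-16.83)(8.602) = -10.2 °C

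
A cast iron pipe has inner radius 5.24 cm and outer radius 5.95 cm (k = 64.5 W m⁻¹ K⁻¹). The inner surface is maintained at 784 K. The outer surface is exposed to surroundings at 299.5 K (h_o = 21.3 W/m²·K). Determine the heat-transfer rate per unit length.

Resistance network (inner→outer):
  R'_cast iron = ln(0.0595/0.0524)/(2πk) = 0.1271/(2π·64.5) = 3.135×10^-4 m·K/W
  R'_conv,out = 1/(2πr h) = 1/(2π·0.0595·21.3) = 0.1256 m·K/W
ΣR = 3.135×10^-4 + 0.1256 = 0.1259 m·K/W
Q' = ΔT/ΣR = (784 K − 299.5 K)/0.1259 = 3850 W/m

Q' = 3.85 kW/m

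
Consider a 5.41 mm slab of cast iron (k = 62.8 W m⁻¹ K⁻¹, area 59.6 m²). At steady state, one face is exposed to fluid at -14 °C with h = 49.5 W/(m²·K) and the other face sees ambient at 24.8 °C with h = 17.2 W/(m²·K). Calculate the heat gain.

Treat each layer as a resistance in series:
  R_conv,in = 1/(hA) = 1/(49.5·59.6) = 3.390×10^-4 K/W
  R_cast iron = L/(kA) = 0.00541/(62.8·59.6) = 1.445×10^-6 K/W
  R_conv,out = 1/(hA) = 1/(17.2·59.6) = 9.755×10^-4 K/W
ΣR = 3.390×10^-4 + 1.445×10^-6 + 9.755×10^-4 = 0.001316 K/W
Q = ΔT/ΣR = (-14 °C − 24.8 °C)/0.001316 = -29500 W
(Negative Q ⇒ heat flows inward; heat gain = 29500 W.)

Q = 29500 W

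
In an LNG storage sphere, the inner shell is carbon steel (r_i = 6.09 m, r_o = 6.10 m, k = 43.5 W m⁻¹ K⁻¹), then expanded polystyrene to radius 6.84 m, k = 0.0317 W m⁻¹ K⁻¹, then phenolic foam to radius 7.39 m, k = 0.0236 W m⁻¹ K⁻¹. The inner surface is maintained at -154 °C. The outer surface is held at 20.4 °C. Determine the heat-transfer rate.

Treat each layer as a resistance in series:
  R_carbon steel = (1/6.09 − 1/6.10)/(4πk) = 2.692×10^-4/(4π·43.5) = 4.924×10^-7 K/W
  R_expanded polystyrene = (1/6.10 − 1/6.84)/(4πk) = 0.01774/(4π·0.0317) = 0.04452 K/W
  R_phenolic foam = (1/6.84 − 1/7.39)/(4πk) = 0.01088/(4π·0.0236) = 0.03669 K/W
ΣR = 4.924×10^-7 + 0.04452 + 0.03669 = 0.08121 K/W
Q = ΔT/ΣR = (-154 °C − 20.4 °C)/0.08121 = -2150 W
(Negative Q ⇒ heat flows inward; heat gain = 2150 W.)

Q = 2.15 kW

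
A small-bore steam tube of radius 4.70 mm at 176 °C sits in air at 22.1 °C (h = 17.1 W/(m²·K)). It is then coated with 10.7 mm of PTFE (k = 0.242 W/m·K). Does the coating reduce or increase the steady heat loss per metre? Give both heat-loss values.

Critical radius for a cylinder: r_cr = k/h = 0.0142 m = 1.42 cm.
Outer radius after coating: r₂ = 0.00470 + 0.0107 = 0.01540 m.
r₁ < r_cr < r₂: heat loss rises to a maximum at r_cr then falls. Whether the coating helps depends on whether Q(r₂) has dropped back below Q(r₁).
Bare: R = 1/(2πr₁h) = 1.980 m·K/W; Q = 153.9/1.980 = 77.7 W/m.
Coated: R = R_cond + R_conv = 1.385 m·K/W; Q = 153.9/1.385 = 111 W/m.

increases: 77.7 → 111 W/m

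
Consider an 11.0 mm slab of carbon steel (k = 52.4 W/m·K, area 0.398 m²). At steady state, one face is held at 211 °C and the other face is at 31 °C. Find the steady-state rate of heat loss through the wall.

Q = 3.41×10^5 W

Q = kA·ΔT/L = 52.4 × 0.398 × |211 °C − 31 °C| / 0.0110 = 3.41×10^5 W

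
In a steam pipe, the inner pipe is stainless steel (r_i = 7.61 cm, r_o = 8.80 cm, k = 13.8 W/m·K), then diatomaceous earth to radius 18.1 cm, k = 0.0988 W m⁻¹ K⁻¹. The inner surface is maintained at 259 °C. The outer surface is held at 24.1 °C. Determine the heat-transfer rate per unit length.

Treat each layer as a resistance in series:
  R'_stainless steel = ln(0.0880/0.0761)/(2πk) = 0.1453/(2π·13.8) = 0.001676 m·K/W
  R'_diatomaceous earth = ln(0.181/0.0880)/(2πk) = 0.7212/(2π·0.0988) = 1.162 m·K/W
ΣR = 0.001676 + 1.162 = 1.164 m·K/W
Q' = ΔT/ΣR = (259 °C − 24.1 °C)/1.164 = 202 W/m

Q' = 202 W/m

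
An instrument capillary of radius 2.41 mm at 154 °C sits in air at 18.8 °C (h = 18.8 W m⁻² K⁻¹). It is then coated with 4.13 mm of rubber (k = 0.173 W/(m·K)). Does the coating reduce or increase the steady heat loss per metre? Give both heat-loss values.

increases: 38.5 → 61.1 W/m

Critical radius for a cylinder: r_cr = k/h = 0.00920 m = 0.920 cm.
Outer radius after coating: r₂ = 0.00241 + 0.00413 = 0.00654 m.
Since r₁ < r_cr and r₂ ≤ r_cr, the coating moves toward the maximum at r_cr — heat loss rises.
Bare: R = 1/(2πr₁h) = 3.513 m·K/W; Q = 135.2/3.513 = 38.5 W/m.
Coated: R = R_cond + R_conv = 2.213 m·K/W; Q = 135.2/2.213 = 61.1 W/m.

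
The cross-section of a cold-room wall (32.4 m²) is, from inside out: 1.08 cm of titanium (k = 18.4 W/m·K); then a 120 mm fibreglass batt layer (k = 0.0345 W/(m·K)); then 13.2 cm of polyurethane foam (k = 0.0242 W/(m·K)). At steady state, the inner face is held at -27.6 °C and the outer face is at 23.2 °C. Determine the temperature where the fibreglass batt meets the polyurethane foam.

T = -7.82 °C

Series thermal resistances, inner to outer:
  R_titanium = L/(kA) = 0.0108/(18.4·32.4) = 1.812×10^-5 K/W
  R_fibreglass batt = L/(kA) = 0.120/(0.0345·32.4) = 0.1074 K/W
  R_polyurethane foam = L/(kA) = 0.132/(0.0242·32.4) = 0.1684 K/W
ΣR = 1.812×10^-5 + 0.1074 + 0.1684 = 0.2758 K/W
Q = ΔT/ΣR = (-27.6 °C − 23.2 °C)/0.2758 = -184.2 W
From the inner boundary to the fibreglass batt/polyurethane foam interface, ΣR_partial = 0.1074 K/W.
T_interface = T_in − Q·ΣR_partial = -27.6 °C − (-184.2)(0.1074) = -7.82 °C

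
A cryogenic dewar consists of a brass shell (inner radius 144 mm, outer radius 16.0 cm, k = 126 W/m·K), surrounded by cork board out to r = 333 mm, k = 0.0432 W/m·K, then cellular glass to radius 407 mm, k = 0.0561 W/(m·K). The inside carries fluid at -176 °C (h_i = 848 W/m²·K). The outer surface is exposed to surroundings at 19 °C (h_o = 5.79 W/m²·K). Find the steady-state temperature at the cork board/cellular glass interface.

T = -5.4 °C

Series thermal resistances, inner to outer:
  R_conv,in = 1/(4πr²h) = 1/(4π·0.144²·848) = 0.004526 K/W
  R_brass = (1/0.144 − 1/0.160)/(4πk) = 0.6944/(4π·126) = 4.386×10^-4 K/W
  R_cork board = (1/0.160 − 1/0.333)/(4πk) = 3.247/(4π·0.0432) = 5.981 K/W
  R_cellular glass = (1/0.333 − 1/0.407)/(4πk) = 0.5460/(4π·0.0561) = 0.7745 K/W
  R_conv,out = 1/(4πr²h) = 1/(4π·0.407²·5.79) = 0.08297 K/W
ΣR = 0.004526 + 4.386×10^-4 + 5.981 + 0.7745 + 0.08297 = 6.843 K/W
Q = ΔT/ΣR = (-176 °C − 19 °C)/6.843 = -28.50 W
From the inner boundary to the cork board/cellular glass interface, ΣR_partial = 5.986 K/W.
T_interface = T_in − Q·ΣR_partial = -176 °C − (-28.50)(5.986) = -5.4 °C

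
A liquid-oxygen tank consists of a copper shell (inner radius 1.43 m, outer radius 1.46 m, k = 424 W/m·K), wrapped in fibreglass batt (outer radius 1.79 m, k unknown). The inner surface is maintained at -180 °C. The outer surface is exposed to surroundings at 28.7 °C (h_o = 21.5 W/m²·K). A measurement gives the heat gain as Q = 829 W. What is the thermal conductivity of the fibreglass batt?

k = 0.0401 W/m·K

ΣR = ΔT/Q = |-180 − 28.7|/829 = 0.2517 K/W
Known resistances:
  R_copper = (1/1.43 − 1/1.46)/(4πk) = 0.01437/(4π·424) = 2.697×10^-6 K/W
  R_conv,out = 1/(4πr²h) = 1/(4π·1.79²·21.5) = 0.001155 K/W
R_fibreglass batt = ΣR − ΣR_known = 0.2517 − 0.001158 = 0.2505 K/W
(1/r₁−1/r₂)/(4πk) = 0.2505 ⇒ k = 0.1263/(4π·0.2505) = 0.0401 W/m·K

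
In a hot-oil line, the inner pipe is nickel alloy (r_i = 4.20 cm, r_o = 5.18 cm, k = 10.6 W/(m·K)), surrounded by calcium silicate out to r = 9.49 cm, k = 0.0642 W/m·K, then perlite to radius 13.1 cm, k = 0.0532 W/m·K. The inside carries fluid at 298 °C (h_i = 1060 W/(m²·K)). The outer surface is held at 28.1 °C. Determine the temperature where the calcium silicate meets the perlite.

T = 133 °C

Treat each layer as a resistance in series:
  R'_conv,in = 1/(2πr h) = 1/(2π·0.0420·1060) = 0.003575 m·K/W
  R'_nickel alloy = ln(0.0518/0.0420)/(2πk) = 0.2097/(2π·10.6) = 0.003149 m·K/W
  R'_calcium silicate = ln(0.0949/0.0518)/(2πk) = 0.6054/(2π·0.0642) = 1.501 m·K/W
  R'_perlite = ln(0.131/0.0949)/(2πk) = 0.3224/(2π·0.0532) = 0.9644 m·K/W
ΣR = 0.003575 + 0.003149 + 1.501 + 0.9644 = 2.472 m·K/W
Q' = ΔT/ΣR = (298 °C − 28.1 °C)/2.472 = 109.2 W/m
From the inner boundary to the calcium silicate/perlite interface, ΣR_partial = 1.508 m·K/W.
T_interface = T_in − Q'·ΣR_partial = 298 °C − (109.2)(1.508) = 133 °C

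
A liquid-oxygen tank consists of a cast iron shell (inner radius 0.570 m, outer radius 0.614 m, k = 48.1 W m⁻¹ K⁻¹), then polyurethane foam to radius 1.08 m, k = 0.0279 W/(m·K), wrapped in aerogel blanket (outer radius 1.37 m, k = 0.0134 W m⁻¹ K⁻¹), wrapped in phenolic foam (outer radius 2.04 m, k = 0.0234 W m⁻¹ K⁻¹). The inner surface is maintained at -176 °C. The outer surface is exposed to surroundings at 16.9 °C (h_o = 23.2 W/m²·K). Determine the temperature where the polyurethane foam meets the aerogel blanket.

T = -79.0 °C

Resistance network (inner→outer):
  R_cast iron = (1/0.570 − 1/0.614)/(4πk) = 0.1257/(4π·48.1) = 2.080×10^-4 K/W
  R_polyurethane foam = (1/0.614 − 1/1.08)/(4πk) = 0.7027/(4π·0.0279) = 2.004 K/W
  R_aerogel blanket = (1/1.08 − 1/1.37)/(4πk) = 0.1960/(4π·0.0134) = 1.164 K/W
  R_phenolic foam = (1/1.37 − 1/2.04)/(4πk) = 0.2397/(4π·0.0234) = 0.8153 K/W
  R_conv,out = 1/(4πr²h) = 1/(4π·2.04²·23.2) = 8.242×10^-4 K/W
ΣR = 2.080×10^-4 + 2.004 + 1.164 + 0.8153 + 8.242×10^-4 = 3.984 K/W
Q = ΔT/ΣR = (-176 °C − 16.9 °C)/3.984 = -48.42 W
From the inner boundary to the polyurethane foam/aerogel blanket interface, ΣR_partial = 2.004 K/W.
T_interface = T_in − Q·ΣR_partial = -176 °C − (-48.42)(2.004) = -79.0 °C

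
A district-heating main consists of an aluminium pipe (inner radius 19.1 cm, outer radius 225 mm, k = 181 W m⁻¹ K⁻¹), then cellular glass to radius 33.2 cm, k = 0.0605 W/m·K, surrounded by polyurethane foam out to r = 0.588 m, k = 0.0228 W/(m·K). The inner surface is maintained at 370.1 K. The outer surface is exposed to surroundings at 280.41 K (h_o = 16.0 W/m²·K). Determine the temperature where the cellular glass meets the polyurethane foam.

T = 351.9 K

Treat each layer as a resistance in series:
  R'_aluminium = ln(0.225/0.191)/(2πk) = 0.1638/(2π·181) = 1.441×10^-4 m·K/W
  R'_cellular glass = ln(0.332/0.225)/(2πk) = 0.3890/(2π·0.0605) = 1.023 m·K/W
  R'_polyurethane foam = ln(0.588/0.332)/(2πk) = 0.5716/(2π·0.0228) = 3.990 m·K/W
  R'_conv,out = 1/(2πr h) = 1/(2π·0.588·16.0) = 0.01692 m·K/W
ΣR = 1.441×10^-4 + 1.023 + 3.990 + 0.01692 = 5.030 m·K/W
Q' = ΔT/ΣR = (370.1 K − 280.41 K)/5.030 = 17.83 W/m
From the inner boundary to the cellular glass/polyurethane foam interface, ΣR_partial = 1.023 m·K/W.
T_interface = T_in − Q'·ΣR_partial = 370.1 K − (17.83)(1.023) = 351.9 K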